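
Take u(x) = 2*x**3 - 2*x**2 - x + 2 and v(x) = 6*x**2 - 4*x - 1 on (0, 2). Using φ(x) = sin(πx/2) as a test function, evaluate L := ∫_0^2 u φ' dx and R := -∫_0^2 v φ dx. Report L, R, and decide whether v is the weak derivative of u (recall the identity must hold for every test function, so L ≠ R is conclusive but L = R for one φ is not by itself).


LHS = -28/π + 192/π^3, RHS = -28/π + 192/π^3. Yes, v = u' weakly.

u(x) = 2*x**3 - 2*x**2 - x + 2, classical derivative u'(x) = 6*x**2 - 4*x - 1.
φ(x) = sin(πx/2), so φ'(x) = π*cos(π*x/2)/2.
Note φ(0) = φ(2) = 0, so the boundary term u·φ vanishes.
LHS = ∫_0^2 u(x) φ'(x) dx = ∫_0^2 (π*x^3*cos(π*x/2) - π*x^2*cos(π*x/2) - π*x*cos(π*x/2)/2 + π*cos(π*x/2)) dx. Term by term:
  ∫_0^2 π*cos(π*x/2) dx = 0;  ∫_0^2 π*x^3*cos(π*x/2) dx = -48/π + 192/π^3;  ∫_0^2 -π*x^2*cos(π*x/2) dx = 16/π;
  ∫_0^2 -π*x*cos(π*x/2)/2 dx = 4/π.
Sum: 0 + -48/π + 192/π^3 + 16/π + 4/π = -28/π + 192/π^3.
So LHS = -28/π + 192/π^3.
∫_0^2 v(x) φ(x) dx = ∫_0^2 (6*x^2*sin(π*x/2) - 4*x*sin(π*x/2) - sin(π*x/2)) dx. Term by term:
  ∫_0^2 -sin(π*x/2) dx = -4/π;  ∫_0^2 -4*x*sin(π*x/2) dx = -16/π;  ∫_0^2 6*x^2*sin(π*x/2) dx = -192/π^3 + 48/π.
Sum: -4/π − 16/π + -192/π^3 + 48/π = -192/π^3 + 28/π.
So RHS = -∫_0^2 v(x) φ(x) dx = -28/π + 192/π^3.
LHS = RHS, so the identity holds for this test φ.
Moreover u is smooth here and v(x) = u'(x) = 6*x**2 - 4*x - 1 pointwise, so the identity holds for every test function. Hence v is the weak derivative of u.


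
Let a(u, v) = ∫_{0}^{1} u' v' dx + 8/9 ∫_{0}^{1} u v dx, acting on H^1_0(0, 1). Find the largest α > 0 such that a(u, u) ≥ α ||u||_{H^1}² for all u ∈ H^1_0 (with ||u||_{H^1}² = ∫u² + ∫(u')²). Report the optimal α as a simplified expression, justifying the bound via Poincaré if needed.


α = (8/9 + π^2)/(1 + π^2)

Coercivity of a(·,·) on H^1_0(0, 1) means a(u, u) ≥ α ||u||_{H^1}² for every u ∈ H^1_0.
The interval has length L = 1, and Poincaré/coercivity depend only on L. Here a(u, u) = ∫(u')² + (8/9)·∫u².
Here 0 < c = 8/9 < 1. The condition a(u,u) ≥ α||u||_{H^1}² reads (1−α)∫(u')² ≥ (α−c)∫u². Any admissible α is ≤ 1 (rapidly oscillating u have ∫u²/∫(u')² → 0), and α = 1 would force 0 ≥ (1−c)∫u², impossible since c < 1; so 1−α > 0. By the sharp Poincaré inequality on H^1_0 of an interval of length L, ∫(u')² ≥ (π/L)²∫u² with equality for the first sine mode sin(π(x−x₀)/L) (x₀ the left endpoint), so the inequality holds for all u iff (1−α)(π/L)² ≥ α − c, i.e. α ≤ ((π/L)² + c)/((π/L)² + 1) = (1 + c(L/π)²)/(1 + (L/π)²). With (π/L)² = π^2 and c = 8/9, the largest admissible constant is α = ((π/L)² + c)/((π/L)² + 1).
Simplifying, α = (8/9 + π^2)/(1 + π^2).


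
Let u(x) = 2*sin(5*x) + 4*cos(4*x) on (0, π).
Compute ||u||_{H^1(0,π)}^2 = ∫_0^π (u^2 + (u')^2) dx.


||u||_{H^1(0,π)}^2 = 2720/9 + 188*π

u'(x) = -16*sin(4*x) + 10*cos(5*x).
Expand u² and (u')² and integrate term by term on (0, π), using: for integers n ≥ 1, ∫_0^π sin²(nx) dx = ∫_0^π cos²(nx) dx = π/2; for n ≠ n', ∫_0^π sin(nx)sin(n'x) dx = ∫_0^π cos(nx)cos(n'x) dx = 0; and by product-to-sum, ∫_0^π sin(nx)cos(n'x) dx = ½∫_0^π [sin((n+n')x) + sin((n−n')x)] dx, which is 0 when n+n' is even and 2n/(n²−n'²) when n+n' is odd (it need not vanish on (0, π)).
  u² squared terms: (2)²·∫sin(5x)² dx = 4·π/2 = 2*π;  (4)²·∫cos(4x)² dx = 16·π/2 = 8*π.
  u² cross terms: 2·(2)·(4)·∫sin(5x)·cos(4x) dx = 16·(10/9) = 160/9.
  So ∫_0^π u² dx = 2*π + 8*π + 160/9 = 160/9 + 10*π.
  (u')² squared terms: (-16)²·∫sin(4x)² dx = 256·π/2 = 128*π;  (10)²·∫cos(5x)² dx = 100·π/2 = 50*π.
  (u')² cross terms: 2·(-16)·(10)·∫sin(4x)·cos(5x) dx = -320·(-8/9) = 2560/9.
  So ∫_0^π (u')² dx = 128*π + 50*π + 2560/9 = 2560/9 + 178*π.
||u||_{H^1}^2 = (160/9 + 10*π) + (2560/9 + 178*π) = 2720/9 + 188*π.


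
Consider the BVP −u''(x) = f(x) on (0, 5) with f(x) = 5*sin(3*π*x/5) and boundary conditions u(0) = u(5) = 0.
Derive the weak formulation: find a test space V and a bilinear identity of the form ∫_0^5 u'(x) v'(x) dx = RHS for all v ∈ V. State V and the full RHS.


V = H^1_0(0, 5) (so v(0) = v(5) = 0); weak form: ∫_0^5 u'v' dx = ∫_0^5 (5*sin(3*π*x/5)) v dx for all v ∈ V.

Multiply both sides by a test function v and integrate from 0 to 5:
  ∫_0^5 −u''(x) v(x) dx = ∫_0^5 f(x) v(x) dx.
Integrate the LHS by parts once:
  ∫_0^5 −u'' v dx = −[u'(x) v(x)]_0^5 + ∫_0^5 u'(x) v'(x) dx.
Thus ∫_0^5 u'(x) v'(x) dx = ∫_0^5 f(x) v(x) dx + [u'(x) v(x)]_0^5.
Choose V so that boundary terms are either known or forced to vanish.
u is Dirichlet: u(0) = u(5) = 0. Let V = H^1_0(0, 5); then v(0) = v(5) = 0, and [u' v]_0^5 = 0.
Weak formulation: find u (satisfying any essential BC) such that ∫_0^5 u'(x) v'(x) dx = ∫_0^5 f v dx for all v ∈ V.
Substituting f(x) = 5*sin(3*π*x/5), the right-hand side is ∫_0^5 (5*sin(3*π*x/5)) v dx.


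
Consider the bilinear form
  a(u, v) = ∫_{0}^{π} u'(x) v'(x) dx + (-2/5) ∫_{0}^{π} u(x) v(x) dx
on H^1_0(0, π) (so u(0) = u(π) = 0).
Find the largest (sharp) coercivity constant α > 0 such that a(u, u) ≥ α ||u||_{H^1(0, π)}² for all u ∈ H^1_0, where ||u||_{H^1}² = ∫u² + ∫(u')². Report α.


α = 3/10

Coercivity of a(·,·) on H^1_0(0, π) means a(u, u) ≥ α ||u||_{H^1}² for every u ∈ H^1_0.
The interval has length L = π, and Poincaré/coercivity depend only on L. Here a(u, u) = ∫(u')² + (-2/5)·∫u².
Here c = -2/5 < 0 with |c| < (π/L)² = 1, so coercivity still holds. The condition a(u,u) ≥ α||u||_{H^1}² reads (1−α)∫(u')² ≥ (α−c)∫u². Any admissible α is ≤ 1 (rapidly oscillating u have ∫u²/∫(u')² → 0), and α = 1 would force 0 ≥ (1−c)∫u², impossible since c < 1; so 1−α > 0. By the sharp Poincaré inequality on H^1_0 of an interval of length L, ∫(u')² ≥ (π/L)²∫u² with equality for the first sine mode sin(π(x−x₀)/L) (x₀ the left endpoint), so the inequality holds for all u iff (1−α)(π/L)² ≥ α − c, i.e. α ≤ ((π/L)² + c)/((π/L)² + 1) = (1 + c(L/π)²)/(1 + (L/π)²). (Direct route, valid since c ≤ 0: Poincaré gives c∫u² ≥ c(L/π)²∫(u')², so a(u,u) ≥ (1 + c(L/π)²)∫(u')², while ||u||_{H^1}² ≤ (1 + (L/π)²)∫(u')²; dividing yields the same α.) With (π/L)² = 1 and c = -2/5, the largest admissible constant is α = ((π/L)² + c)/((π/L)² + 1).
Simplifying, α = 3/10.


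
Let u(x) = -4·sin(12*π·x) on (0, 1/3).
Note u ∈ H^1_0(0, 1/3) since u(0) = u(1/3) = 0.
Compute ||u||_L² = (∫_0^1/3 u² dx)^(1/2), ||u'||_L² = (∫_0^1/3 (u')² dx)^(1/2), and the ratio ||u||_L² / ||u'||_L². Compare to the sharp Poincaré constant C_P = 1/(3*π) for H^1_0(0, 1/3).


||u||_L² / ||u'||_L² = 1/(12*π) < C_P = 1/(3*π).

u(x) = -4·sin(12*π·x), so u'(x) = -48*π*cos(12*π*x).
Writing u(x) = A·sin(kπx/L) with A = -4 and k = 4, use ∫_0^L sin²(kπx/L) dx = L/2 and ∫_0^L cos²(kπx/L) dx = L/2.
u² = 16·sin²(12*π·x) and (u')² = 2304*π^2·cos²(12*π·x), and each of sin², cos² integrates to L/2 = 1/6 over (0, 1/3).
∫_0^1/3 u² dx = 8/3, so ||u||_L² = 2*sqrt(6)/3.
∫_0^1/3 (u')² dx = 384*π^2, so ||u'||_L² = 8*sqrt(6)*π.
Ratio ||u||_L² / ||u'||_L² = 1/(12*π).
Sharp Poincaré constant on H^1_0(0, 1/3) is C_P = L/π = 1/(3*π), achieved by sin(3*π·x).
This is the k = 4 harmonic; the ratio L/(kπ) is strictly less than C_P = L/π, consistent with the sharp inequality ||u||_L² ≤ C_P ||u'||_L².


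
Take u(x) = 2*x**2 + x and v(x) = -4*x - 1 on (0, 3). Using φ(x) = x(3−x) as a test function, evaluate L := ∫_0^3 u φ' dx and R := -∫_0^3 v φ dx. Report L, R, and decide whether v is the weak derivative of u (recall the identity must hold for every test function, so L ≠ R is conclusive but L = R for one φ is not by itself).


LHS = -63/2, RHS = 63/2. No, v is not the weak derivative of u.

u(x) = 2*x**2 + x, classical derivative u'(x) = 4*x + 1.
φ(x) = x(3−x), so φ'(x) = 3 - 2*x.
Note φ(0) = φ(3) = 0, so the boundary term u·φ vanishes.
LHS = ∫_0^3 u(x) φ'(x) dx = ∫_0^3 (-4*x^3 + 4*x^2 + 3*x) dx. Term by term:
  ∫_0^3 -4*x^3 dx = -81;  ∫_0^3 4*x^2 dx = 36;  ∫_0^3 3*x dx = 27/2.
Sum: -81 + 36 + 27/2 = -63/2.
So LHS = -63/2.
∫_0^3 v(x) φ(x) dx = ∫_0^3 (4*x^3 - 11*x^2 - 3*x) dx. Term by term:
  ∫_0^3 4*x^3 dx = 81;  ∫_0^3 -11*x^2 dx = -99;  ∫_0^3 -3*x dx = -27/2.
Sum: 81 − 99 − 27/2 = -63/2.
So RHS = -∫_0^3 v(x) φ(x) dx = 63/2.
LHS − RHS = -63 ≠ 0, so the identity fails.
(For a valid weak derivative the identity must hold for EVERY test function, in particular this one. The failure shows v is NOT the weak derivative of u.)
Correct weak derivative would be u'(x) = 4*x + 1.


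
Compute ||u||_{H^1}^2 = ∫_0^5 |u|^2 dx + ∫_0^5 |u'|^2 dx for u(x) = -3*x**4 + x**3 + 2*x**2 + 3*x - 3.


||u||_{H^1}^2 = 34543105/12

The H^1 norm (squared) on an interval (0, L) is
  ||u||_{H^1}^2 = ∫_0^L u(x)^2 dx + ∫_0^L u'(x)^2 dx.
Compute u'(x) = -12*x**3 + 3*x**2 + 4*x + 3.
Then u(x)^2 = 9*x**8 - 6*x**7 - 11*x**6 - 14*x**5 + 28*x**4 + 6*x**3 - 3*x**2 - 18*x + 9 and u'(x)^2 = 144*x**6 - 72*x**5 - 87*x**4 - 48*x**3 + 34*x**2 + 24*x + 9.
Integrate each monomial from 0 to 5 using ∫_0^5 c·x^n dx = c·5^(n+1)/(n+1):
  ∫_0^5 u(x)^2 dx = ∫_0^5 (9*x^8 - 6*x^7 - 11*x^6 - 14*x^5 + 28*x^4 + 6*x^3 - 3*x^2 - 18*x + 9) dx. Term by term:
    ∫_0^5 9*x^8 dx = 1953125;  ∫_0^5 -6*x^7 dx = -1171875/4;  ∫_0^5 -11*x^6 dx = -859375/7;
    ∫_0^5 -14*x^5 dx = -109375/3;  ∫_0^5 28*x^4 dx = 17500;  ∫_0^5 6*x^3 dx = 1875/2;
    ∫_0^5 -3*x^2 dx = -125;  ∫_0^5 -18*x dx = -225;  ∫_0^5 9 dx = 45.
  Sum: 1953125 − 1171875/4 − 859375/7 − 109375/3 + 17500 + 1875/2 − 125 − 225 + 45 = 127601255/84.
  ∫_0^5 u'(x)^2 dx = ∫_0^5 (144*x^6 - 72*x^5 - 87*x^4 - 48*x^3 + 34*x^2 + 24*x + 9) dx. Term by term:
    ∫_0^5 144*x^6 dx = 11250000/7;  ∫_0^5 -72*x^5 dx = -187500;  ∫_0^5 -87*x^4 dx = -54375;
    ∫_0^5 -48*x^3 dx = -7500;  ∫_0^5 34*x^2 dx = 4250/3;  ∫_0^5 24*x dx = 300;
    ∫_0^5 9 dx = 45.
  Sum: 11250000/7 − 187500 − 54375 − 7500 + 4250/3 + 300 + 45 = 28550120/21.
Adding: ||u||_{H^1}^2 = 127601255/84 + 28550120/21 = 34543105/12.


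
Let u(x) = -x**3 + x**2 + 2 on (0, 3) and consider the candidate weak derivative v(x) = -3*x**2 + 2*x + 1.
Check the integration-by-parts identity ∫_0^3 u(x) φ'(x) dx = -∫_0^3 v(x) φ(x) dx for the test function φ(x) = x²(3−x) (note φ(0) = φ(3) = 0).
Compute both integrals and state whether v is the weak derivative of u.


LHS = 243/5, RHS = 837/20. No, v is not the weak derivative of u.

u(x) = -x**3 + x**2 + 2, classical derivative u'(x) = -3*x**2 + 2*x.
φ(x) = x²(3−x), so φ'(x) = 3*x*(2 - x).
Note φ(0) = φ(3) = 0, so the boundary term u·φ vanishes.
LHS = ∫_0^3 u(x) φ'(x) dx = ∫_0^3 (3*x^5 - 9*x^4 + 6*x^3 - 6*x^2 + 12*x) dx. Term by term:
  ∫_0^3 3*x^5 dx = 729/2;  ∫_0^3 -9*x^4 dx = -2187/5;  ∫_0^3 6*x^3 dx = 243/2;
  ∫_0^3 -6*x^2 dx = -54;  ∫_0^3 12*x dx = 54.
Sum: 729/2 − 2187/5 + 243/2 − 54 + 54 = 243/5.
So LHS = 243/5.
∫_0^3 v(x) φ(x) dx = ∫_0^3 (3*x^5 - 11*x^4 + 5*x^3 + 3*x^2) dx. Term by term:
  ∫_0^3 3*x^5 dx = 729/2;  ∫_0^3 -11*x^4 dx = -2673/5;  ∫_0^3 5*x^3 dx = 405/4;
  ∫_0^3 3*x^2 dx = 27.
Sum: 729/2 − 2673/5 + 405/4 + 27 = -837/20.
So RHS = -∫_0^3 v(x) φ(x) dx = 837/20.
LHS − RHS = 27/4 ≠ 0, so the identity fails.
(For a valid weak derivative the identity must hold for EVERY test function, in particular this one. The failure shows v is NOT the weak derivative of u.)
Correct weak derivative would be u'(x) = -3*x**2 + 2*x.


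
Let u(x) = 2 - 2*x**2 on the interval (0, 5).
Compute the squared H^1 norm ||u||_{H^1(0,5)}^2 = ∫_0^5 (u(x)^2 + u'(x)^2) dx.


||u||_{H^1}^2 = 8560/3

The H^1 norm (squared) on an interval (0, L) is
  ||u||_{H^1}^2 = ∫_0^L u(x)^2 dx + ∫_0^L u'(x)^2 dx.
Compute u'(x) = -4*x.
Then u(x)^2 = 4*x**4 - 8*x**2 + 4 and u'(x)^2 = 16*x**2.
Integrate each monomial from 0 to 5 using ∫_0^5 c·x^n dx = c·5^(n+1)/(n+1):
  ∫_0^5 u(x)^2 dx = ∫_0^5 (4*x^4 - 8*x^2 + 4) dx. Term by term:
    ∫_0^5 4*x^4 dx = 2500;  ∫_0^5 -8*x^2 dx = -1000/3;  ∫_0^5 4 dx = 20.
  Sum: 2500 − 1000/3 + 20 = 6560/3.
  ∫_0^5 u'(x)^2 dx = ∫_0^5 (16*x^2) dx. Term by term:
    ∫_0^5 16*x^2 dx = 2000/3.
Adding: ||u||_{H^1}^2 = 6560/3 + 2000/3 = 8560/3.


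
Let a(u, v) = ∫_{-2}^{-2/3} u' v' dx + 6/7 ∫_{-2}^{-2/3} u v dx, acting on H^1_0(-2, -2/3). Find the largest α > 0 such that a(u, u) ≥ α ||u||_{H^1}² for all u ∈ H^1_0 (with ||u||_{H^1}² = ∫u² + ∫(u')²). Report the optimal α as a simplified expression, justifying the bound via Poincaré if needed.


α = 3*(32 + 21*π^2)/(7*(16 + 9*π^2))

Coercivity of a(·,·) on H^1_0(-2, -2/3) means a(u, u) ≥ α ||u||_{H^1}² for every u ∈ H^1_0.
The interval has length L = 4/3, and Poincaré/coercivity depend only on L. Here a(u, u) = ∫(u')² + (6/7)·∫u².
Here 0 < c = 6/7 < 1. The condition a(u,u) ≥ α||u||_{H^1}² reads (1−α)∫(u')² ≥ (α−c)∫u². Any admissible α is ≤ 1 (rapidly oscillating u have ∫u²/∫(u')² → 0), and α = 1 would force 0 ≥ (1−c)∫u², impossible since c < 1; so 1−α > 0. By the sharp Poincaré inequality on H^1_0 of an interval of length L, ∫(u')² ≥ (π/L)²∫u² with equality for the first sine mode sin(π(x−x₀)/L) (x₀ the left endpoint), so the inequality holds for all u iff (1−α)(π/L)² ≥ α − c, i.e. α ≤ ((π/L)² + c)/((π/L)² + 1) = (1 + c(L/π)²)/(1 + (L/π)²). With (π/L)² = 9*π^2/16 and c = 6/7, the largest admissible constant is α = ((π/L)² + c)/((π/L)² + 1).
Simplifying, α = 3*(32 + 21*π^2)/(7*(16 + 9*π^2)).


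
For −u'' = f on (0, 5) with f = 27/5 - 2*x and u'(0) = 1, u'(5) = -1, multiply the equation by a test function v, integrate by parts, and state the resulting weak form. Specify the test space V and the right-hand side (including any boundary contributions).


V = H^1(0, 5) (v unrestricted at boundary; u is determined up to an additive constant); weak form: ∫_0^5 u'v' dx = ∫_0^5 (27/5 - 2*x) v dx − v(5) − v(0) for all v ∈ V.

Multiply both sides by a test function v and integrate from 0 to 5:
  ∫_0^5 −u''(x) v(x) dx = ∫_0^5 f(x) v(x) dx.
Integrate the LHS by parts once:
  ∫_0^5 −u'' v dx = −[u'(x) v(x)]_0^5 + ∫_0^5 u'(x) v'(x) dx.
Thus ∫_0^5 u'(x) v'(x) dx = ∫_0^5 f(x) v(x) dx + [u'(x) v(x)]_0^5.
Choose V so that boundary terms are either known or forced to vanish.
u has inhomogeneous Neumann u'(0) = 1, u'(5) = -1. [u' v]_0^5 = (-1)·v(5) − (1)·v(0) = − v(5) − v(0). Take V = H^1(0, 5); boundary term becomes part of RHS.
Weak formulation: find u (satisfying any essential BC) such that ∫_0^5 u'(x) v'(x) dx = ∫_0^5 f v dx − v(5) − v(0) for all v ∈ V (Neumann data are natural BCs: they enter the RHS as boundary terms).
Substituting f(x) = 27/5 - 2*x, the right-hand side is ∫_0^5 (27/5 - 2*x) v dx − v(5) − v(0).
Compatibility check (pure Neumann): taking v ≡ 1 ∈ V gives 0 = ∫_0^5 f dx + (-1) − (1), i.e. ∫_0^5 f dx must equal u'(0) − u'(5) = 2. Indeed ∫_0^5 (27/5 - 2*x) dx = 2, so the data are compatible. The solution is then unique only up to an additive constant (fix it e.g. by requiring ∫_0^5 u dx = 0).


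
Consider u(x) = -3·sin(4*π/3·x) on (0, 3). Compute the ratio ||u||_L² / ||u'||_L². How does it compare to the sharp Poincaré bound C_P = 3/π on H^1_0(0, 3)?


||u||_L² / ||u'||_L² = 3/(4*π) < C_P = 3/π.

u(x) = -3·sin(4*π/3·x), so u'(x) = -4*π*cos(4*π*x/3).
Writing u(x) = A·sin(kπx/L) with A = -3 and k = 4, use ∫_0^L sin²(kπx/L) dx = L/2 and ∫_0^L cos²(kπx/L) dx = L/2.
u² = 9·sin²(4*π/3·x) and (u')² = 16*π^2·cos²(4*π/3·x), and each of sin², cos² integrates to L/2 = 3/2 over (0, 3).
∫_0^3 u² dx = 27/2, so ||u||_L² = 3*sqrt(6)/2.
∫_0^3 (u')² dx = 24*π^2, so ||u'||_L² = 2*sqrt(6)*π.
Ratio ||u||_L² / ||u'||_L² = 3/(4*π).
Sharp Poincaré constant on H^1_0(0, 3) is C_P = L/π = 3/π, achieved by sin(π/3·x).
This is the k = 4 harmonic; the ratio L/(kπ) is strictly less than C_P = L/π, consistent with the sharp inequality ||u||_L² ≤ C_P ||u'||_L².


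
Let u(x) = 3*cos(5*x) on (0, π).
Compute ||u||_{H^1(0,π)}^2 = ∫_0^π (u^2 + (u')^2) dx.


||u||_{H^1(0,π)}^2 = 117*π

u'(x) = -15*sin(5*x).
Expand u² and (u')² and integrate term by term on (0, π), using: for integers n ≥ 1, ∫_0^π sin²(nx) dx = ∫_0^π cos²(nx) dx = π/2; for n ≠ n', ∫_0^π sin(nx)sin(n'x) dx = ∫_0^π cos(nx)cos(n'x) dx = 0; and by product-to-sum, ∫_0^π sin(nx)cos(n'x) dx = ½∫_0^π [sin((n+n')x) + sin((n−n')x)] dx, which is 0 when n+n' is even and 2n/(n²−n'²) when n+n' is odd (it need not vanish on (0, π)).
  u² squared terms: (3)²·∫cos(5x)² dx = 9·π/2 = 9*π/2.
  So ∫_0^π u² dx = 9*π/2.
  (u')² squared terms: (-15)²·∫sin(5x)² dx = 225·π/2 = 225*π/2.
  So ∫_0^π (u')² dx = 225*π/2.
||u||_{H^1}^2 = (9*π/2) + (225*π/2) = 117*π.


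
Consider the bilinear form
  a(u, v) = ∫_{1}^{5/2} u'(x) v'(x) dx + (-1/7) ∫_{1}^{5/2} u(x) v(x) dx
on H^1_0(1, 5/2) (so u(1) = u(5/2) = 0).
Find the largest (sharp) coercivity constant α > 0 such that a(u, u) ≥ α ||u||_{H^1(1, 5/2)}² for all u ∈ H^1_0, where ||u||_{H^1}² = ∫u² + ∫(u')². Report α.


α = (-9 + 28*π^2)/(7*(9 + 4*π^2))

Coercivity of a(·,·) on H^1_0(1, 5/2) means a(u, u) ≥ α ||u||_{H^1}² for every u ∈ H^1_0.
The interval has length L = 3/2, and Poincaré/coercivity depend only on L. Here a(u, u) = ∫(u')² + (-1/7)·∫u².
Here c = -1/7 < 0 with |c| < (π/L)² = 4*π^2/9, so coercivity still holds. The condition a(u,u) ≥ α||u||_{H^1}² reads (1−α)∫(u')² ≥ (α−c)∫u². Any admissible α is ≤ 1 (rapidly oscillating u have ∫u²/∫(u')² → 0), and α = 1 would force 0 ≥ (1−c)∫u², impossible since c < 1; so 1−α > 0. By the sharp Poincaré inequality on H^1_0 of an interval of length L, ∫(u')² ≥ (π/L)²∫u² with equality for the first sine mode sin(π(x−x₀)/L) (x₀ the left endpoint), so the inequality holds for all u iff (1−α)(π/L)² ≥ α − c, i.e. α ≤ ((π/L)² + c)/((π/L)² + 1) = (1 + c(L/π)²)/(1 + (L/π)²). (Direct route, valid since c ≤ 0: Poincaré gives c∫u² ≥ c(L/π)²∫(u')², so a(u,u) ≥ (1 + c(L/π)²)∫(u')², while ||u||_{H^1}² ≤ (1 + (L/π)²)∫(u')²; dividing yields the same α.) With (π/L)² = 4*π^2/9 and c = -1/7, the largest admissible constant is α = ((π/L)² + c)/((π/L)² + 1).
Simplifying, α = (-9 + 28*π^2)/(7*(9 + 4*π^2)).


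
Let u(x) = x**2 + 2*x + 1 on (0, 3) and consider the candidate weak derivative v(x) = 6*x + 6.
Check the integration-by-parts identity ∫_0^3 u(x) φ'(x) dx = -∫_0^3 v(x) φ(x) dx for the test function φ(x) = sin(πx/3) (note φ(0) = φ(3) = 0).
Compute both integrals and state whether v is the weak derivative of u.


LHS = -30/π, RHS = -90/π. No, v is not the weak derivative of u.

u(x) = x**2 + 2*x + 1, classical derivative u'(x) = 2*x + 2.
φ(x) = sin(πx/3), so φ'(x) = π*cos(π*x/3)/3.
Note φ(0) = φ(3) = 0, so the boundary term u·φ vanishes.
LHS = ∫_0^3 u(x) φ'(x) dx = ∫_0^3 (π*x^2*cos(π*x/3)/3 + 2*π*x*cos(π*x/3)/3 + π*cos(π*x/3)/3) dx. Term by term:
  ∫_0^3 π*cos(π*x/3)/3 dx = 0;  ∫_0^3 π*x^2*cos(π*x/3)/3 dx = -18/π;  ∫_0^3 2*π*x*cos(π*x/3)/3 dx = -12/π.
Sum: 0 − 18/π − 12/π = -30/π.
So LHS = -30/π.
∫_0^3 v(x) φ(x) dx = ∫_0^3 (6*x*sin(π*x/3) + 6*sin(π*x/3)) dx. Term by term:
  ∫_0^3 6*sin(π*x/3) dx = 36/π;  ∫_0^3 6*x*sin(π*x/3) dx = 54/π.
Sum: 36/π + 54/π = 90/π.
So RHS = -∫_0^3 v(x) φ(x) dx = -90/π.
LHS − RHS = 60/π ≠ 0, so the identity fails.
(For a valid weak derivative the identity must hold for EVERY test function, in particular this one. The failure shows v is NOT the weak derivative of u.)
Correct weak derivative would be u'(x) = 2*x + 2.


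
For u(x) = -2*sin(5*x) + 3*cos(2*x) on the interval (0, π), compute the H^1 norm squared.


||u||_{H^1(0,π)}^2 = -200/7 + 149*π/2

u'(x) = -6*sin(2*x) - 10*cos(5*x).
Expand u² and (u')² and integrate term by term on (0, π), using: for integers n ≥ 1, ∫_0^π sin²(nx) dx = ∫_0^π cos²(nx) dx = π/2; for n ≠ n', ∫_0^π sin(nx)sin(n'x) dx = ∫_0^π cos(nx)cos(n'x) dx = 0; and by product-to-sum, ∫_0^π sin(nx)cos(n'x) dx = ½∫_0^π [sin((n+n')x) + sin((n−n')x)] dx, which is 0 when n+n' is even and 2n/(n²−n'²) when n+n' is odd (it need not vanish on (0, π)).
  u² squared terms: (-2)²·∫sin(5x)² dx = 4·π/2 = 2*π;  (3)²·∫cos(2x)² dx = 9·π/2 = 9*π/2.
  u² cross terms: 2·(-2)·(3)·∫sin(5x)·cos(2x) dx = -12·(10/21) = -40/7.
  So ∫_0^π u² dx = 2*π + 9*π/2 − 40/7 = -40/7 + 13*π/2.
  (u')² squared terms: (-10)²·∫cos(5x)² dx = 100·π/2 = 50*π;  (-6)²·∫sin(2x)² dx = 36·π/2 = 18*π.
  (u')² cross terms: 2·(-10)·(-6)·∫cos(5x)·sin(2x) dx = 120·(-4/21) = -160/7.
  So ∫_0^π (u')² dx = 50*π + 18*π − 160/7 = -160/7 + 68*π.
||u||_{H^1}^2 = (-40/7 + 13*π/2) + (-160/7 + 68*π) = -200/7 + 149*π/2.


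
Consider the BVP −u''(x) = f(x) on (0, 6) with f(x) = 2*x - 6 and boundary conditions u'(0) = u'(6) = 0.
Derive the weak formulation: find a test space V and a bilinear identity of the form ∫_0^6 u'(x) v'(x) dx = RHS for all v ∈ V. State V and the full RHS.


V = H^1(0, 6) (no boundary constraint on v; u is determined up to an additive constant); weak form: ∫_0^6 u'v' dx = ∫_0^6 (2*x - 6) v dx for all v ∈ V.

Multiply both sides by a test function v and integrate from 0 to 6:
  ∫_0^6 −u''(x) v(x) dx = ∫_0^6 f(x) v(x) dx.
Integrate the LHS by parts once:
  ∫_0^6 −u'' v dx = −[u'(x) v(x)]_0^6 + ∫_0^6 u'(x) v'(x) dx.
Thus ∫_0^6 u'(x) v'(x) dx = ∫_0^6 f(x) v(x) dx + [u'(x) v(x)]_0^6.
Choose V so that boundary terms are either known or forced to vanish.
u has homogeneous Neumann: u'(0) = u'(6) = 0. So [u' v]_0^6 = 0·v(6) − 0·v(0) = 0 for any v; take V = H^1(0, 6).
Weak formulation: find u (satisfying any essential BC) such that ∫_0^6 u'(x) v'(x) dx = ∫_0^6 f v dx for all v ∈ V (homogeneous Neumann, so boundary terms vanish).
Substituting f(x) = 2*x - 6, the right-hand side is ∫_0^6 (2*x - 6) v dx.
Compatibility check (pure Neumann): taking v ≡ 1 ∈ V gives 0 = ∫_0^6 f dx + (0) − (0), i.e. ∫_0^6 f dx must equal u'(0) − u'(6) = 0. Indeed ∫_0^6 (2*x - 6) dx = 0, so the data are compatible. The solution is then unique only up to an additive constant (fix it e.g. by requiring ∫_0^6 u dx = 0).


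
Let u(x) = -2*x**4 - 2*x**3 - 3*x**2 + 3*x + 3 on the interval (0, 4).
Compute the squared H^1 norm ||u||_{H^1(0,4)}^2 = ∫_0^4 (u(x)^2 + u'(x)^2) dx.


||u||_{H^1}^2 = 144314024/315

The H^1 norm (squared) on an interval (0, L) is
  ||u||_{H^1}^2 = ∫_0^L u(x)^2 dx + ∫_0^L u'(x)^2 dx.
Compute u'(x) = -8*x**3 - 6*x**2 - 6*x + 3.
Then u(x)^2 = 4*x**8 + 8*x**7 + 16*x**6 - 15*x**4 - 30*x**3 - 9*x**2 + 18*x + 9 and u'(x)^2 = 64*x**6 + 96*x**5 + 132*x**4 + 24*x**3 - 36*x + 9.
Integrate each monomial from 0 to 4 using ∫_0^4 c·x^n dx = c·4^(n+1)/(n+1):
  ∫_0^4 u(x)^2 dx = ∫_0^4 (4*x^8 + 8*x^7 + 16*x^6 - 15*x^4 - 30*x^3 - 9*x^2 + 18*x + 9) dx. Term by term:
    ∫_0^4 4*x^8 dx = 1048576/9;  ∫_0^4 8*x^7 dx = 65536;  ∫_0^4 16*x^6 dx = 262144/7;
    ∫_0^4 -15*x^4 dx = -3072;  ∫_0^4 -30*x^3 dx = -1920;  ∫_0^4 -9*x^2 dx = -192;
    ∫_0^4 18*x dx = 144;  ∫_0^4 9 dx = 36.
  Sum: 1048576/9 + 65536 + 262144/7 − 3072 − 1920 − 192 + 144 + 36 = 13512844/63.
  ∫_0^4 u'(x)^2 dx = ∫_0^4 (64*x^6 + 96*x^5 + 132*x^4 + 24*x^3 - 36*x + 9) dx. Term by term:
    ∫_0^4 64*x^6 dx = 1048576/7;  ∫_0^4 96*x^5 dx = 65536;  ∫_0^4 132*x^4 dx = 135168/5;
    ∫_0^4 24*x^3 dx = 1536;  ∫_0^4 -36*x dx = -288;  ∫_0^4 9 dx = 36.
  Sum: 1048576/7 + 65536 + 135168/5 + 1536 − 288 + 36 = 8527756/35.
Adding: ||u||_{H^1}^2 = 13512844/63 + 8527756/35 = 144314024/315.


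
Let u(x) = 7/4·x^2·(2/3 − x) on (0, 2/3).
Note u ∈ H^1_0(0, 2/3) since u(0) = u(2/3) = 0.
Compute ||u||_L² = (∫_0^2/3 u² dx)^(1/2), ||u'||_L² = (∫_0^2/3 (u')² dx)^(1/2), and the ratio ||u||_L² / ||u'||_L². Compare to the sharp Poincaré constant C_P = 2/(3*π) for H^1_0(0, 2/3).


||u||_L² / ||u'||_L² = sqrt(14)/21 < C_P = 2/(3*π).

u(x) = 7/4·x^2·(2/3 − x), so u'(x) = 7*x*(4 - 9*x)/12.
u(x) = 7/4·x^2·(2/3 − x) vanishes at x = 0 and x = 2/3, so u ∈ H^1_0(0, 2/3). Differentiate via the product rule and integrate the resulting polynomials term by term.
  ∫_0^2/3 u² dx = ∫_0^2/3 (49*x^6/16 - 49*x^5/12 + 49*x^4/36) dx. Term by term:
    ∫_0^2/3 49*x^6/16 dx = 56/2187;  ∫_0^2/3 -49*x^5/12 dx = -392/6561;  ∫_0^2/3 49*x^4/36 dx = 392/10935.
  Sum: 56/2187 − 392/6561 + 392/10935 = 56/32805.
  ∫_0^2/3 (u')² dx = ∫_0^2/3 (441*x^4/16 - 49*x^3/2 + 49*x^2/9) dx. Term by term:
    ∫_0^2/3 441*x^4/16 dx = 98/135;  ∫_0^2/3 -49*x^3/2 dx = -98/81;  ∫_0^2/3 49*x^2/9 dx = 392/729.
  Sum: 98/135 − 98/81 + 392/729 = 196/3645.
∫_0^2/3 u² dx = 56/32805, so ||u||_L² = 2*sqrt(70)/405.
∫_0^2/3 (u')² dx = 196/3645, so ||u'||_L² = 14*sqrt(5)/135.
Ratio ||u||_L² / ||u'||_L² = sqrt(14)/21.
Sharp Poincaré constant on H^1_0(0, 2/3) is C_P = L/π = 2/(3*π), achieved by sin(3*π/2·x).
A polynomial bump cannot attain the sharp Poincaré constant (only the first sine eigenfunction does), so the ratio is strictly less than C_P, consistent with ||u||_L² ≤ C_P ||u'||_L².


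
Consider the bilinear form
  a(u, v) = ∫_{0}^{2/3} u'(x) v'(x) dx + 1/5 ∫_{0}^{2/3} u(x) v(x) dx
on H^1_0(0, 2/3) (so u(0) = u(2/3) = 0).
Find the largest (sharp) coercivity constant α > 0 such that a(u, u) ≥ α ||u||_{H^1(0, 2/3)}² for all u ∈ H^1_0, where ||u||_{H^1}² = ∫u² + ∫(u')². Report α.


α = (4 + 45*π^2)/(5*(4 + 9*π^2))

Coercivity of a(·,·) on H^1_0(0, 2/3) means a(u, u) ≥ α ||u||_{H^1}² for every u ∈ H^1_0.
The interval has length L = 2/3, and Poincaré/coercivity depend only on L. Here a(u, u) = ∫(u')² + (1/5)·∫u².
Here 0 < c = 1/5 < 1. The condition a(u,u) ≥ α||u||_{H^1}² reads (1−α)∫(u')² ≥ (α−c)∫u². Any admissible α is ≤ 1 (rapidly oscillating u have ∫u²/∫(u')² → 0), and α = 1 would force 0 ≥ (1−c)∫u², impossible since c < 1; so 1−α > 0. By the sharp Poincaré inequality on H^1_0 of an interval of length L, ∫(u')² ≥ (π/L)²∫u² with equality for the first sine mode sin(π(x−x₀)/L) (x₀ the left endpoint), so the inequality holds for all u iff (1−α)(π/L)² ≥ α − c, i.e. α ≤ ((π/L)² + c)/((π/L)² + 1) = (1 + c(L/π)²)/(1 + (L/π)²). With (π/L)² = 9*π^2/4 and c = 1/5, the largest admissible constant is α = ((π/L)² + c)/((π/L)² + 1).
Simplifying, α = (4 + 45*π^2)/(5*(4 + 9*π^2)).


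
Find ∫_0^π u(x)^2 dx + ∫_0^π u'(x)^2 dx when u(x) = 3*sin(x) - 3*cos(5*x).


||u||_{H^1(0,π)}^2 = 126*π

u'(x) = 15*sin(5*x) + 3*cos(x).
Expand u² and (u')² and integrate term by term on (0, π), using: for integers n ≥ 1, ∫_0^π sin²(nx) dx = ∫_0^π cos²(nx) dx = π/2; for n ≠ n', ∫_0^π sin(nx)sin(n'x) dx = ∫_0^π cos(nx)cos(n'x) dx = 0; and by product-to-sum, ∫_0^π sin(nx)cos(n'x) dx = ½∫_0^π [sin((n+n')x) + sin((n−n')x)] dx, which is 0 when n+n' is even and 2n/(n²−n'²) when n+n' is odd (it need not vanish on (0, π)).
  u² squared terms: (-3)²·∫cos(5x)² dx = 9·π/2 = 9*π/2;  (3)²·∫sin(x)² dx = 9·π/2 = 9*π/2.
  u² cross terms: 2·(-3)·(3)·∫cos(5x)·sin(x) dx = -18·(0) = 0.
  So ∫_0^π u² dx = 9*π/2 + 9*π/2 + 0 = 9*π.
  (u')² squared terms: (3)²·∫cos(x)² dx = 9·π/2 = 9*π/2;  (15)²·∫sin(5x)² dx = 225·π/2 = 225*π/2.
  (u')² cross terms: 2·(3)·(15)·∫cos(x)·sin(5x) dx = 90·(0) = 0.
  So ∫_0^π (u')² dx = 9*π/2 + 225*π/2 + 0 = 117*π.
||u||_{H^1}^2 = (9*π) + (117*π) = 126*π.


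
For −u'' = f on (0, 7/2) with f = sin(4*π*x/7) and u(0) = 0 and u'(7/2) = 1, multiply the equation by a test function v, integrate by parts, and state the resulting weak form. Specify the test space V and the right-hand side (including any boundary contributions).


V = {v ∈ H^1(0, 7/2) : v(0) = 0} (test functions vanish at x = 0 where u is specified); weak form: ∫_0^7/2 u'v' dx = ∫_0^7/2 (sin(4*π*x/7)) v dx + v(7/2) for all v ∈ V.

Multiply both sides by a test function v and integrate from 0 to 7/2:
  ∫_0^7/2 −u''(x) v(x) dx = ∫_0^7/2 f(x) v(x) dx.
Integrate the LHS by parts once:
  ∫_0^7/2 −u'' v dx = −[u'(x) v(x)]_0^7/2 + ∫_0^7/2 u'(x) v'(x) dx.
Thus ∫_0^7/2 u'(x) v'(x) dx = ∫_0^7/2 f(x) v(x) dx + [u'(x) v(x)]_0^7/2.
Choose V so that boundary terms are either known or forced to vanish.
Mixed BC: u(0) = 0 (Dirichlet) and u'(7/2) = 1 (Neumann). Define V = {v ∈ H^1(0, 7/2) : v(0) = 0}. Then [u' v]_0^7/2 = u'(7/2)·v(7/2) − u'(0)·0 = v(7/2).
Weak formulation: find u (satisfying any essential BC) such that ∫_0^7/2 u'(x) v'(x) dx = ∫_0^7/2 f v dx + v(7/2) for all v ∈ V (Dirichlet at 0 absorbed into V; Neumann datum at x = 7/2 contributes the boundary term).
Substituting f(x) = sin(4*π*x/7), the right-hand side is ∫_0^7/2 (sin(4*π*x/7)) v dx + v(7/2).


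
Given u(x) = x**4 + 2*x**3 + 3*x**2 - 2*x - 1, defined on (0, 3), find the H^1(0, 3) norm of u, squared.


||u||_{H^1}^2 = 1767741/70

The H^1 norm (squared) on an interval (0, L) is
  ||u||_{H^1}^2 = ∫_0^L u(x)^2 dx + ∫_0^L u'(x)^2 dx.
Compute u'(x) = 4*x**3 + 6*x**2 + 6*x - 2.
Then u(x)^2 = x**8 + 4*x**7 + 10*x**6 + 8*x**5 - x**4 - 16*x**3 - 2*x**2 + 4*x + 1 and u'(x)^2 = 16*x**6 + 48*x**5 + 84*x**4 + 56*x**3 + 12*x**2 - 24*x + 4.
Integrate each monomial from 0 to 3 using ∫_0^3 c·x^n dx = c·3^(n+1)/(n+1):
  ∫_0^3 u(x)^2 dx = ∫_0^3 (x^8 + 4*x^7 + 10*x^6 + 8*x^5 - x^4 - 16*x^3 - 2*x^2 + 4*x + 1) dx. Term by term:
    ∫_0^3 x^8 dx = 2187;  ∫_0^3 4*x^7 dx = 6561/2;  ∫_0^3 10*x^6 dx = 21870/7;
    ∫_0^3 8*x^5 dx = 972;  ∫_0^3 -x^4 dx = -243/5;  ∫_0^3 -16*x^3 dx = -324;
    ∫_0^3 -2*x^2 dx = -18;  ∫_0^3 4*x dx = 18;  ∫_0^3 1 dx = 3.
  Sum: 2187 + 6561/2 + 21870/7 + 972 − 243/5 − 324 − 18 + 18 + 3 = 643593/70.
  ∫_0^3 u'(x)^2 dx = ∫_0^3 (16*x^6 + 48*x^5 + 84*x^4 + 56*x^3 + 12*x^2 - 24*x + 4) dx. Term by term:
    ∫_0^3 16*x^6 dx = 34992/7;  ∫_0^3 48*x^5 dx = 5832;  ∫_0^3 84*x^4 dx = 20412/5;
    ∫_0^3 56*x^3 dx = 1134;  ∫_0^3 12*x^2 dx = 108;  ∫_0^3 -24*x dx = -108;
    ∫_0^3 4 dx = 12.
  Sum: 34992/7 + 5832 + 20412/5 + 1134 + 108 − 108 + 12 = 562074/35.
Adding: ||u||_{H^1}^2 = 643593/70 + 562074/35 = 1767741/70.


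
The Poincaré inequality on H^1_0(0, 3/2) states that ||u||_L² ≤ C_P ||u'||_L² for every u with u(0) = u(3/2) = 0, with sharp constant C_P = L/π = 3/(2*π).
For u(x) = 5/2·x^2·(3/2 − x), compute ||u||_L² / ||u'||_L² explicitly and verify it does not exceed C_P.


||u||_L² / ||u'||_L² = 3*sqrt(14)/28 < C_P = 3/(2*π).

u(x) = 5/2·x^2·(3/2 − x), so u'(x) = 15*x*(1 - x)/2.
u(x) = 5/2·x^2·(3/2 − x) vanishes at x = 0 and x = 3/2, so u ∈ H^1_0(0, 3/2). Differentiate via the product rule and integrate the resulting polynomials term by term.
  ∫_0^3/2 u² dx = ∫_0^3/2 (25*x^6/4 - 75*x^5/4 + 225*x^4/16) dx. Term by term:
    ∫_0^3/2 25*x^6/4 dx = 54675/3584;  ∫_0^3/2 -75*x^5/4 dx = -18225/512;  ∫_0^3/2 225*x^4/16 dx = 10935/512.
  Sum: 54675/3584 − 18225/512 + 10935/512 = 3645/3584.
  ∫_0^3/2 (u')² dx = ∫_0^3/2 (225*x^4/4 - 225*x^3/2 + 225*x^2/4) dx. Term by term:
    ∫_0^3/2 225*x^4/4 dx = 10935/128;  ∫_0^3/2 -225*x^3/2 dx = -18225/128;  ∫_0^3/2 225*x^2/4 dx = 2025/32.
  Sum: 10935/128 − 18225/128 + 2025/32 = 405/64.
∫_0^3/2 u² dx = 3645/3584, so ||u||_L² = 27*sqrt(70)/224.
∫_0^3/2 (u')² dx = 405/64, so ||u'||_L² = 9*sqrt(5)/8.
Ratio ||u||_L² / ||u'||_L² = 3*sqrt(14)/28.
Sharp Poincaré constant on H^1_0(0, 3/2) is C_P = L/π = 3/(2*π), achieved by sin(2*π/3·x).
A polynomial bump cannot attain the sharp Poincaré constant (only the first sine eigenfunction does), so the ratio is strictly less than C_P, consistent with ||u||_L² ≤ C_P ||u'||_L².


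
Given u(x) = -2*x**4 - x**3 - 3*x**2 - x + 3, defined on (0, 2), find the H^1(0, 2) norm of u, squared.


||u||_{H^1}^2 = 150952/45

The H^1 norm (squared) on an interval (0, L) is
  ||u||_{H^1}^2 = ∫_0^L u(x)^2 dx + ∫_0^L u'(x)^2 dx.
Compute u'(x) = -8*x**3 - 3*x**2 - 6*x - 1.
Then u(x)^2 = 4*x**8 + 4*x**7 + 13*x**6 + 10*x**5 - x**4 - 17*x**2 - 6*x + 9 and u'(x)^2 = 64*x**6 + 48*x**5 + 105*x**4 + 52*x**3 + 42*x**2 + 12*x + 1.
Integrate each monomial from 0 to 2 using ∫_0^2 c·x^n dx = c·2^(n+1)/(n+1):
  ∫_0^2 u(x)^2 dx = ∫_0^2 (4*x^8 + 4*x^7 + 13*x^6 + 10*x^5 - x^4 - 17*x^2 - 6*x + 9) dx. Term by term:
    ∫_0^2 4*x^8 dx = 2048/9;  ∫_0^2 4*x^7 dx = 128;  ∫_0^2 13*x^6 dx = 1664/7;
    ∫_0^2 10*x^5 dx = 320/3;  ∫_0^2 -x^4 dx = -32/5;  ∫_0^2 -17*x^2 dx = -136/3;
    ∫_0^2 -6*x dx = -12;  ∫_0^2 9 dx = 18.
  Sum: 2048/9 + 128 + 1664/7 + 320/3 − 32/5 − 136/3 − 12 + 18 = 206074/315.
  ∫_0^2 u'(x)^2 dx = ∫_0^2 (64*x^6 + 48*x^5 + 105*x^4 + 52*x^3 + 42*x^2 + 12*x + 1) dx. Term by term:
    ∫_0^2 64*x^6 dx = 8192/7;  ∫_0^2 48*x^5 dx = 512;  ∫_0^2 105*x^4 dx = 672;
    ∫_0^2 52*x^3 dx = 208;  ∫_0^2 42*x^2 dx = 112;  ∫_0^2 12*x dx = 24;
    ∫_0^2 1 dx = 2.
  Sum: 8192/7 + 512 + 672 + 208 + 112 + 24 + 2 = 18902/7.
Adding: ||u||_{H^1}^2 = 206074/315 + 18902/7 = 150952/45.


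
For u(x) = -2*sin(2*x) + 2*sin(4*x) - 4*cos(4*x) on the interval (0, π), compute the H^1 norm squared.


||u||_{H^1(0,π)}^2 = 180*π

u'(x) = 16*sin(4*x) - 4*cos(2*x) + 8*cos(4*x).
Expand u² and (u')² and integrate term by term on (0, π), using: for integers n ≥ 1, ∫_0^π sin²(nx) dx = ∫_0^π cos²(nx) dx = π/2; for n ≠ n', ∫_0^π sin(nx)sin(n'x) dx = ∫_0^π cos(nx)cos(n'x) dx = 0; and by product-to-sum, ∫_0^π sin(nx)cos(n'x) dx = ½∫_0^π [sin((n+n')x) + sin((n−n')x)] dx, which is 0 when n+n' is even and 2n/(n²−n'²) when n+n' is odd (it need not vanish on (0, π)).
  u² squared terms: (-4)²·∫cos(4x)² dx = 16·π/2 = 8*π;  (-2)²·∫sin(2x)² dx = 4·π/2 = 2*π;  (2)²·∫sin(4x)² dx = 4·π/2 = 2*π.
  u² cross terms: 2·(-4)·(-2)·∫cos(4x)·sin(2x) dx = 16·(0) = 0;  2·(-4)·(2)·∫cos(4x)·sin(4x) dx = -16·(0) = 0;  2·(-2)·(2)·∫sin(2x)·sin(4x) dx = -8·(0) = 0.
  So ∫_0^π u² dx = 8*π + 2*π + 2*π + 0 + 0 + 0 = 12*π.
  (u')² squared terms: (-4)²·∫cos(2x)² dx = 16·π/2 = 8*π;  (8)²·∫cos(4x)² dx = 64·π/2 = 32*π;  (16)²·∫sin(4x)² dx = 256·π/2 = 128*π.
  (u')² cross terms: 2·(-4)·(8)·∫cos(2x)·cos(4x) dx = -64·(0) = 0;  2·(-4)·(16)·∫cos(2x)·sin(4x) dx = -128·(0) = 0;  2·(8)·(16)·∫cos(4x)·sin(4x) dx = 256·(0) = 0.
  So ∫_0^π (u')² dx = 8*π + 32*π + 128*π + 0 + 0 + 0 = 168*π.
||u||_{H^1}^2 = (12*π) + (168*π) = 180*π.


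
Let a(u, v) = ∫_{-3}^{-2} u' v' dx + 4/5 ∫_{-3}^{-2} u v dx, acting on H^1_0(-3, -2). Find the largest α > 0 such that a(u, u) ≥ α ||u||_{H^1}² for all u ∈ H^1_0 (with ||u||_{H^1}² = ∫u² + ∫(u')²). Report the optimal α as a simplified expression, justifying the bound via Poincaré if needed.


α = (4/5 + π^2)/(1 + π^2)

Coercivity of a(·,·) on H^1_0(-3, -2) means a(u, u) ≥ α ||u||_{H^1}² for every u ∈ H^1_0.
The interval has length L = 1, and Poincaré/coercivity depend only on L. Here a(u, u) = ∫(u')² + (4/5)·∫u².
Here 0 < c = 4/5 < 1. The condition a(u,u) ≥ α||u||_{H^1}² reads (1−α)∫(u')² ≥ (α−c)∫u². Any admissible α is ≤ 1 (rapidly oscillating u have ∫u²/∫(u')² → 0), and α = 1 would force 0 ≥ (1−c)∫u², impossible since c < 1; so 1−α > 0. By the sharp Poincaré inequality on H^1_0 of an interval of length L, ∫(u')² ≥ (π/L)²∫u² with equality for the first sine mode sin(π(x−x₀)/L) (x₀ the left endpoint), so the inequality holds for all u iff (1−α)(π/L)² ≥ α − c, i.e. α ≤ ((π/L)² + c)/((π/L)² + 1) = (1 + c(L/π)²)/(1 + (L/π)²). With (π/L)² = π^2 and c = 4/5, the largest admissible constant is α = ((π/L)² + c)/((π/L)² + 1).
Simplifying, α = (4/5 + π^2)/(1 + π^2).


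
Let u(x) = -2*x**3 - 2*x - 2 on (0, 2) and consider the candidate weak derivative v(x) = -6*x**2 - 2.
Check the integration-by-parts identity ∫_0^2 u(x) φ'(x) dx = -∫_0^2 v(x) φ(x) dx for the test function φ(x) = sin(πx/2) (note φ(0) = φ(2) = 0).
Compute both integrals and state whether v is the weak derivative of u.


LHS = -192/π^3 + 56/π, RHS = -192/π^3 + 56/π. Yes, v = u' weakly.

u(x) = -2*x**3 - 2*x - 2, classical derivative u'(x) = -6*x**2 - 2.
φ(x) = sin(πx/2), so φ'(x) = π*cos(π*x/2)/2.
Note φ(0) = φ(2) = 0, so the boundary term u·φ vanishes.
LHS = ∫_0^2 u(x) φ'(x) dx = ∫_0^2 (-π*x^3*cos(π*x/2) - π*x*cos(π*x/2) - π*cos(π*x/2)) dx. Term by term:
  ∫_0^2 -π*cos(π*x/2) dx = 0;  ∫_0^2 -π*x*cos(π*x/2) dx = 8/π;  ∫_0^2 -π*x^3*cos(π*x/2) dx = -192/π^3 + 48/π.
Sum: 0 + 8/π + -192/π^3 + 48/π = -192/π^3 + 56/π.
So LHS = -192/π^3 + 56/π.
∫_0^2 v(x) φ(x) dx = ∫_0^2 (-6*x^2*sin(π*x/2) - 2*sin(π*x/2)) dx. Term by term:
  ∫_0^2 -2*sin(π*x/2) dx = -8/π;  ∫_0^2 -6*x^2*sin(π*x/2) dx = -48/π + 192/π^3.
Sum: -8/π + -48/π + 192/π^3 = -56/π + 192/π^3.
So RHS = -∫_0^2 v(x) φ(x) dx = -192/π^3 + 56/π.
LHS = RHS, so the identity holds for this test φ.
Moreover u is smooth here and v(x) = u'(x) = -6*x**2 - 2 pointwise, so the identity holds for every test function. Hence v is the weak derivative of u.


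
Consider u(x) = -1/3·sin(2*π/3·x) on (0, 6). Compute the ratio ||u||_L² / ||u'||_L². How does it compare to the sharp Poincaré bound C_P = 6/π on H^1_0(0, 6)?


||u||_L² / ||u'||_L² = 3/(2*π) < C_P = 6/π.

u(x) = -1/3·sin(2*π/3·x), so u'(x) = -2*π*cos(2*π*x/3)/9.
Writing u(x) = A·sin(kπx/L) with A = -1/3 and k = 4, use ∫_0^L sin²(kπx/L) dx = L/2 and ∫_0^L cos²(kπx/L) dx = L/2.
u² = 1/9·sin²(2*π/3·x) and (u')² = 4*π^2/81·cos²(2*π/3·x), and each of sin², cos² integrates to L/2 = 3 over (0, 6).
∫_0^6 u² dx = 1/3, so ||u||_L² = sqrt(3)/3.
∫_0^6 (u')² dx = 4*π^2/27, so ||u'||_L² = 2*sqrt(3)*π/9.
Ratio ||u||_L² / ||u'||_L² = 3/(2*π).
Sharp Poincaré constant on H^1_0(0, 6) is C_P = L/π = 6/π, achieved by sin(π/6·x).
This is the k = 4 harmonic; the ratio L/(kπ) is strictly less than C_P = L/π, consistent with the sharp inequality ||u||_L² ≤ C_P ||u'||_L².


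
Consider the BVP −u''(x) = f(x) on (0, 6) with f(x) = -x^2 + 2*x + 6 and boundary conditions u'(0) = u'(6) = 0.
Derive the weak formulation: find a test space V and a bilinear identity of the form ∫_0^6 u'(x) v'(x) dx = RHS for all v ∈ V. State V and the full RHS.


V = H^1(0, 6) (no boundary constraint on v; u is determined up to an additive constant); weak form: ∫_0^6 u'v' dx = ∫_0^6 (-x^2 + 2*x + 6) v dx for all v ∈ V.

Multiply both sides by a test function v and integrate from 0 to 6:
  ∫_0^6 −u''(x) v(x) dx = ∫_0^6 f(x) v(x) dx.
Integrate the LHS by parts once:
  ∫_0^6 −u'' v dx = −[u'(x) v(x)]_0^6 + ∫_0^6 u'(x) v'(x) dx.
Thus ∫_0^6 u'(x) v'(x) dx = ∫_0^6 f(x) v(x) dx + [u'(x) v(x)]_0^6.
Choose V so that boundary terms are either known or forced to vanish.
u has homogeneous Neumann: u'(0) = u'(6) = 0. So [u' v]_0^6 = 0·v(6) − 0·v(0) = 0 for any v; take V = H^1(0, 6).
Weak formulation: find u (satisfying any essential BC) such that ∫_0^6 u'(x) v'(x) dx = ∫_0^6 f v dx for all v ∈ V (homogeneous Neumann, so boundary terms vanish).
Substituting f(x) = -x^2 + 2*x + 6, the right-hand side is ∫_0^6 (-x^2 + 2*x + 6) v dx.
Compatibility check (pure Neumann): taking v ≡ 1 ∈ V gives 0 = ∫_0^6 f dx + (0) − (0), i.e. ∫_0^6 f dx must equal u'(0) − u'(6) = 0. Indeed ∫_0^6 (-x^2 + 2*x + 6) dx = 0, so the data are compatible. The solution is then unique only up to an additive constant (fix it e.g. by requiring ∫_0^6 u dx = 0).


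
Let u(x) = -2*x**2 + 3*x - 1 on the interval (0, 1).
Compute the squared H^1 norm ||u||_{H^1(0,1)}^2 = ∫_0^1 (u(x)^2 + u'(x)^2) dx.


||u||_{H^1}^2 = 37/15

The H^1 norm (squared) on an interval (0, L) is
  ||u||_{H^1}^2 = ∫_0^L u(x)^2 dx + ∫_0^L u'(x)^2 dx.
Compute u'(x) = 3 - 4*x.
Then u(x)^2 = 4*x**4 - 12*x**3 + 13*x**2 - 6*x + 1 and u'(x)^2 = 16*x**2 - 24*x + 9.
Integrate each monomial from 0 to 1 using ∫_0^1 c·x^n dx = c·1^(n+1)/(n+1):
  ∫_0^1 u(x)^2 dx = ∫_0^1 (4*x^4 - 12*x^3 + 13*x^2 - 6*x + 1) dx. Term by term:
    ∫_0^1 4*x^4 dx = 4/5;  ∫_0^1 -12*x^3 dx = -3;  ∫_0^1 13*x^2 dx = 13/3;
    ∫_0^1 -6*x dx = -3;  ∫_0^1 1 dx = 1.
  Sum: 4/5 − 3 + 13/3 − 3 + 1 = 2/15.
  ∫_0^1 u'(x)^2 dx = ∫_0^1 (16*x^2 - 24*x + 9) dx. Term by term:
    ∫_0^1 16*x^2 dx = 16/3;  ∫_0^1 -24*x dx = -12;  ∫_0^1 9 dx = 9.
  Sum: 16/3 − 12 + 9 = 7/3.
Adding: ||u||_{H^1}^2 = 2/15 + 7/3 = 37/15.
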